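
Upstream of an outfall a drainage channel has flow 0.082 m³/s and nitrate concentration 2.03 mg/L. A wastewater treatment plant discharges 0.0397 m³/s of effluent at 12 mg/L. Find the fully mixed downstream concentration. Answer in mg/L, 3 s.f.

5.28 mg/L

Conservation of mass across the mixing zone: C = (0.0397·12 + 0.082·2.03) / (0.0397 + 0.082) = 0.6429/0.1217 = 5.282 mg/L.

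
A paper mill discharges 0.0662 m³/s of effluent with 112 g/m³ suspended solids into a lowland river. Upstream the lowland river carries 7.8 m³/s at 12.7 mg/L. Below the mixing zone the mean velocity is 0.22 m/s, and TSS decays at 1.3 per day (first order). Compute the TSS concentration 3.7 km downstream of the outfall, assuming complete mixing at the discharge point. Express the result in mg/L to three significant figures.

10.5 mg/L

After complete mixing, C₀ = (0.0662·112 + 7.8·12.7) / 7.866 = 13.54 mg/L.
Travel time t = 3700 m / 0.22 m/s = 1.682e+04 s = 0.1947 d.
C = 13.54·exp(−1.3·0.1947) = 13.54·0.7764 = 10.51 mg/L.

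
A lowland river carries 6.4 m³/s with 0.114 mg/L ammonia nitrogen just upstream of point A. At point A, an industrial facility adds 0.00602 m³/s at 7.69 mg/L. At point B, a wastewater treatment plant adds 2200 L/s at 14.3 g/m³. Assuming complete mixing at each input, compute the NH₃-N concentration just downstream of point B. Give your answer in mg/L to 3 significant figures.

After input A: C = (6.4·0.114 + 0.00602·7.69) / 6.406 = 0.1211 mg/L.
2200 L/s = 2.2 m³/s.
After input B: C = (6.406·0.1211 + 2.2·14.3) / 8.606 = 3.746 mg/L.

3.75 mg/L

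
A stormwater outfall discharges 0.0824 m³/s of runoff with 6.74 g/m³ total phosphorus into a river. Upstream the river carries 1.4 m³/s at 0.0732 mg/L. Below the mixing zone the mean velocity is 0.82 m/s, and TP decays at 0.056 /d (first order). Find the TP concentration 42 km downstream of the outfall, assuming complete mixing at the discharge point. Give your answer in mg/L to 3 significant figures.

0.429 mg/L

After complete mixing, C₀ = (0.0824·6.74 + 1.4·0.0732) / 1.482 = 0.4438 mg/L.
Travel time t = 4.2e+04 m / 0.82 m/s = 5.122e+04 s = 0.5928 d.
C = 0.4438·exp(−0.056·0.5928) = 0.4438·0.9673 = 0.4293 mg/L.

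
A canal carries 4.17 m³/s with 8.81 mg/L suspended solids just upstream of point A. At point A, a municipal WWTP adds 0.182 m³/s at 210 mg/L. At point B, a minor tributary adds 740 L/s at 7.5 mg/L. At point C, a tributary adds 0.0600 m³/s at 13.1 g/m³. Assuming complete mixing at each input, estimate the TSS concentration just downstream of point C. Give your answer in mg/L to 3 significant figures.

After input A: C = (4.17·8.81 + 0.182·210) / 4.352 = 17.22 mg/L.
740 L/s = 0.74 m³/s.
After input B: C = (4.352·17.22 + 0.74·7.5) / 5.092 = 15.81 mg/L.
After input C: C = (5.092·15.81 + 0.06·13.1) / 5.152 = 15.78 mg/L.

15.8 mg/L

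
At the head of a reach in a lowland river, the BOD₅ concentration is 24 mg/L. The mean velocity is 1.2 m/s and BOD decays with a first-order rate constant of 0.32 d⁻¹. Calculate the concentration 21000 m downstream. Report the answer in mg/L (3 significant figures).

Travel time t = 21000 m / 1.2 m/s = 2.1e+04/1.2 = 1.75e+04 s = 0.2025 d.
First-order decay: C = 24·exp(−0.32·0.2025) = 24·0.9372 = 22.49 mg/L.

22.5 mg/L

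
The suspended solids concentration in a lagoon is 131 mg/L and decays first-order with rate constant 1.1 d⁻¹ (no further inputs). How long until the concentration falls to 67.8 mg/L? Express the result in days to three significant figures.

t = ln(C₀/C)/k = ln(131/67.8)/1.1 = 0.6586/1.1 = 0.5988 d.

0.599 d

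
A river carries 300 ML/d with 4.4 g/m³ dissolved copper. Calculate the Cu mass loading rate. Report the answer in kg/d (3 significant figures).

1320 kg/d

300 ML/d = 3.472 m³/s.
Mass flux = Q·C = 3.472 m³/s × 4.4 g/m³ = 15.28 g/s.
= 15.28 g/s × 86.4 = 1320 kg/d.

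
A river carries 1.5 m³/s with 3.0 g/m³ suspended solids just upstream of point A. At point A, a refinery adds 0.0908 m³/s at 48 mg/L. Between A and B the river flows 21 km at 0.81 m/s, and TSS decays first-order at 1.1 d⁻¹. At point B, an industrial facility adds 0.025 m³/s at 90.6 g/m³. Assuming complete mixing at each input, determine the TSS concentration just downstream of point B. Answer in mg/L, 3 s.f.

5.34 mg/L

After input A: C = (1.5·3 + 0.0908·48) / 1.591 = 5.569 mg/L.
Over the 21 km reach to input B (t = 2.593e+04 s = 0.3001 d), decay gives C = 5.569·exp(−1.1·0.3001) = 4.003 mg/L.
After input B: C = (1.591·4.003 + 0.025·90.6) / 1.616 = 5.343 mg/L.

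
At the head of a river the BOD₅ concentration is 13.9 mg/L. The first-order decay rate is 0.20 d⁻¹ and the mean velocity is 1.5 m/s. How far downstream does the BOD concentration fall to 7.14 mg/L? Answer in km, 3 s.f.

From C = C₀·e^(−kt), t = ln(C₀/C)/k = ln(13.9/7.14)/0.20 = 0.6662/0.20 = 3.331 d.
Distance = v·t = 1.5 m/s × 2.878e+05 s = 4.317e+05 m = 431.7 km.

432 km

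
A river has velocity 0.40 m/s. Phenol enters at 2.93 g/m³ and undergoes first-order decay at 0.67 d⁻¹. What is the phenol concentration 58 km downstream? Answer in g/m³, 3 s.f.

Travel time t = 58 km / 0.40 m/s = 5.8e+04/0.40 = 1.45e+05 s = 1.678 d.
First-order decay: C = 2.93·exp(−0.67·1.678) = 2.93·0.3248 = 0.9518 g/m³.

0.952 g/m³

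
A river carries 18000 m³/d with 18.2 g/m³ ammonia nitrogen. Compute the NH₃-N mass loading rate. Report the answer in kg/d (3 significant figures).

328 kg/d

18000 m³/d = 0.2083 m³/s.
Mass flux = Q·C = 0.2083 m³/s × 18.2 g/m³ = 3.792 g/s.
= 3.792 g/s × 86.4 = 327.6 kg/d.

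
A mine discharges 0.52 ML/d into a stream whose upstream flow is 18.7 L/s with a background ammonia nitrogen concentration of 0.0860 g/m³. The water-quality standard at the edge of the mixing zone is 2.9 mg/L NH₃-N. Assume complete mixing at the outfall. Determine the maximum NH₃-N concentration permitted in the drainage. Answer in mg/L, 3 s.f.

11.6 mg/L

0.52 ML/d = 0.006019 m³/s.
18.7 L/s = 0.0187 m³/s.
Mass balance: 2.9·0.02472 = 0.006019·Cₑ + 0.0187·0.086.
Cₑ = (0.07168 − 0.001608) / 0.006019 = 11.64 mg/L.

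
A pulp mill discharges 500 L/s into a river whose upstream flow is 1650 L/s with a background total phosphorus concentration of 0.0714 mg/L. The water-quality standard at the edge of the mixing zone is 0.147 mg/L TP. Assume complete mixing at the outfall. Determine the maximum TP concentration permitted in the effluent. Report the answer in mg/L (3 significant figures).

0.396 mg/L

500 L/s = 0.5 m³/s.
1650 L/s = 1.65 m³/s.
Mass balance: 0.147·2.15 = 0.5·Cₑ + 1.65·0.0714.
Cₑ = (0.3161 − 0.1178) / 0.5 = 0.3965 mg/L.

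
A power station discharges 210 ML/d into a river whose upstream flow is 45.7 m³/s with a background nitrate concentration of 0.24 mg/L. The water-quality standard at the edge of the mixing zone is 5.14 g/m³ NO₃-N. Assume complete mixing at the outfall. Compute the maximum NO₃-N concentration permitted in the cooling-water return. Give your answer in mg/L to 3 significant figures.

210 ML/d = 2.431 m³/s.
Mass balance: 5.14·48.13 = 2.431·Cₑ + 45.7·0.24.
Cₑ = (247.4 − 10.97) / 2.431 = 97.27 mg/L.

97.3 mg/L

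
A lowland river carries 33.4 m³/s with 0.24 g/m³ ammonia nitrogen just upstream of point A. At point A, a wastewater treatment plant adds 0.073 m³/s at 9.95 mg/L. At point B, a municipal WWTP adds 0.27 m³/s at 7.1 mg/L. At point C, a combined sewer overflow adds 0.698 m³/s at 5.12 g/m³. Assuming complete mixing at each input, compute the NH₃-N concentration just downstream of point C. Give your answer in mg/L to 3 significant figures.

After input A: C = (33.4·0.24 + 0.073·9.95) / 33.47 = 0.2612 mg/L.
After input B: C = (33.47·0.2612 + 0.27·7.1) / 33.74 = 0.3159 mg/L.
After input C: C = (33.74·0.3159 + 0.698·5.12) / 34.44 = 0.4133 mg/L.

0.413 mg/L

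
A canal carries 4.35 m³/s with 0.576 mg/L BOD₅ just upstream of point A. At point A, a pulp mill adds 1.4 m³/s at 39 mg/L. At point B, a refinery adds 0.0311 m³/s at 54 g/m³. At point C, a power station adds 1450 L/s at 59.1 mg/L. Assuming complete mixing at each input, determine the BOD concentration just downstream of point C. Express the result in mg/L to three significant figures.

After input A: C = (4.35·0.576 + 1.4·39) / 5.75 = 9.931 mg/L.
After input B: C = (5.75·9.931 + 0.0311·54) / 5.781 = 10.17 mg/L.
1450 L/s = 1.45 m³/s.
After input C: C = (5.781·10.17 + 1.45·59.1) / 7.231 = 19.98 mg/L.

20.0 mg/L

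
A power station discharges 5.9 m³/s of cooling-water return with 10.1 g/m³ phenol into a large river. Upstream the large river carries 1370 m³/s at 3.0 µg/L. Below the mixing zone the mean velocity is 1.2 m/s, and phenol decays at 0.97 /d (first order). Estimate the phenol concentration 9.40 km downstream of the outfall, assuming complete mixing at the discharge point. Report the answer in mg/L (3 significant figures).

0.0424 mg/L

3.0 µg/L = 0.003 mg/L.
After complete mixing, C₀ = (5.9·10.1 + 1370·0.003) / 1376 = 0.0463 mg/L.
Travel time t = 9400 m / 1.2 m/s = 7833 s = 0.09066 d.
C = 0.0463·exp(−0.97·0.09066) = 0.0463·0.9158 = 0.0424 mg/L.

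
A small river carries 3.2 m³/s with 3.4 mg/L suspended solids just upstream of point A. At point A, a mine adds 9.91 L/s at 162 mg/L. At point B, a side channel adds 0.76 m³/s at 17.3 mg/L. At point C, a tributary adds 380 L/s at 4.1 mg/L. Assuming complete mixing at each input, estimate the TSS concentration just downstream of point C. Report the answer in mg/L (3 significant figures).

6.25 mg/L

9.91 L/s = 0.00991 m³/s.
After input A: C = (3.2·3.4 + 0.00991·162) / 3.21 = 3.89 mg/L.
After input B: C = (3.21·3.89 + 0.76·17.3) / 3.97 = 6.457 mg/L.
380 L/s = 0.38 m³/s.
After input C: C = (3.97·6.457 + 0.38·4.1) / 4.35 = 6.251 mg/L.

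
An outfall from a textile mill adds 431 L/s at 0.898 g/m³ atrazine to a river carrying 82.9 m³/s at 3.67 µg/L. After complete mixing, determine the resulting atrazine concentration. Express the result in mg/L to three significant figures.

431 L/s = 0.431 m³/s.
3.67 µg/L = 0.00367 mg/L.
By mass balance at complete mixing, C = (0.431·0.898 + 82.9·0.00367) / (0.431 + 82.9) = 0.6913/83.33 = 0.008296 mg/L.

0.00830 mg/L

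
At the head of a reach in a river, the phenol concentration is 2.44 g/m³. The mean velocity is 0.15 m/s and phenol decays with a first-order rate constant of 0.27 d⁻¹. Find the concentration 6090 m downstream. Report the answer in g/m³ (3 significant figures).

2.15 g/m³

Travel time t = 6090 m / 0.15 m/s = 6090/0.15 = 4.06e+04 s = 0.4699 d.
First-order decay: C = 2.44·exp(−0.27·0.4699) = 2.44·0.8808 = 2.149 g/m³.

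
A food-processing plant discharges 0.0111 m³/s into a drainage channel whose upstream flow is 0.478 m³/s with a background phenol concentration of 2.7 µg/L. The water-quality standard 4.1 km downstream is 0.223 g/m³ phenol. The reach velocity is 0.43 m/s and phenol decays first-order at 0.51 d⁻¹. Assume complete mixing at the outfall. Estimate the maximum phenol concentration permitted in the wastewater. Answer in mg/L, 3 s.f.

10.3 mg/L

2.7 µg/L = 0.0027 mg/L.
Travel time to the compliance point: t = 4100/0.43 = 9535 s = 0.1104 d; decay factor exp(−0.51·0.1104) = 0.9453.
So the concentration just after mixing may be at most 0.223/0.9453 = 0.2359 mg/L.
Mass balance: 0.2359·0.4891 = 0.0111·Cₑ + 0.478·0.0027.
Cₑ = (0.1154 − 0.001291) / 0.0111 = 10.28 mg/L.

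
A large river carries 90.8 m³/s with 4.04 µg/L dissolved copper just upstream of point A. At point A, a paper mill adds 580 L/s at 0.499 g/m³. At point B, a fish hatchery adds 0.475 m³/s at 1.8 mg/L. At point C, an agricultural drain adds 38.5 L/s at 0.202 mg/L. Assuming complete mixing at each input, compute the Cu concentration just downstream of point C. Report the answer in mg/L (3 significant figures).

4.04 µg/L = 0.00404 mg/L.
580 L/s = 0.58 m³/s.
After input A: C = (90.8·0.00404 + 0.58·0.499) / 91.38 = 0.007182 mg/L.
After input B: C = (91.38·0.007182 + 0.475·1.8) / 91.85 = 0.01645 mg/L.
38.5 L/s = 0.0385 m³/s.
After input C: C = (91.85·0.01645 + 0.0385·0.202) / 91.89 = 0.01653 mg/L.

0.0165 mg/L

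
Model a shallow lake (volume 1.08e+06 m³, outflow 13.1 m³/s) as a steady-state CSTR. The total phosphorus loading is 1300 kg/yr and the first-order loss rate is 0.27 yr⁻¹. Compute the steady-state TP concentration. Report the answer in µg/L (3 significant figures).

3.14 µg/L

Outflow Q = 13.1 m³/s × 3.156e+07 s/yr = 4.134e+08 m³/yr.
Steady-state CSTR mass balance: W = Q·C + k·V·C, so C = W/(Q + kV).
Q + kV = 4.134e+08 + 0.27·1.08e+06 = 4.137e+08 m³/yr.
C = 1300/4.137e+08 = 3.142e-06 kg/m³ = 0.003142 mg/L = 3.142 µg/L.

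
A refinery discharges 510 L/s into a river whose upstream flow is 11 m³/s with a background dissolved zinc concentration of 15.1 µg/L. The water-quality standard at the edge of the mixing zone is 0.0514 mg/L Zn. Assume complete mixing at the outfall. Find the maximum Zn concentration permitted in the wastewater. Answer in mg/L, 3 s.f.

510 L/s = 0.51 m³/s.
15.1 µg/L = 0.0151 mg/L.
Mass balance: 0.0514·11.51 = 0.51·Cₑ + 11·0.0151.
Cₑ = (0.5916 − 0.1661) / 0.51 = 0.8343 mg/L.

0.834 mg/L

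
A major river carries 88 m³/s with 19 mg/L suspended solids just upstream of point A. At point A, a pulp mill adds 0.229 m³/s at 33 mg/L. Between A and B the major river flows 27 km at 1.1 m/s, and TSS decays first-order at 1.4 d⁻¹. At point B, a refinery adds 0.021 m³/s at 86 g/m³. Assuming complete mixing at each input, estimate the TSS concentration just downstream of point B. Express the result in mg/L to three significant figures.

After input A: C = (88·19 + 0.229·33) / 88.23 = 19.04 mg/L.
Over the 27 km reach to input B (t = 2.455e+04 s = 0.2841 d), decay gives C = 19.04·exp(−1.4·0.2841) = 12.79 mg/L.
After input B: C = (88.23·12.79 + 0.021·86) / 88.25 = 12.81 mg/L.

12.8 mg/L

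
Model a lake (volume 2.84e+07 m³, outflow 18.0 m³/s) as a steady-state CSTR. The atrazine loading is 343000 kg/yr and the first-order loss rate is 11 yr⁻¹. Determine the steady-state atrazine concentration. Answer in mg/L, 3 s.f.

Outflow Q = 18.0 m³/s × 3.156e+07 s/yr = 5.68e+08 m³/yr.
Steady-state CSTR mass balance: W = Q·C + k·V·C, so C = W/(Q + kV).
Q + kV = 5.68e+08 + 11·2.84e+07 = 8.804e+08 m³/yr.
C = 343000/8.804e+08 = 0.0003896 kg/m³ = 0.3896 mg/L.

0.390 mg/L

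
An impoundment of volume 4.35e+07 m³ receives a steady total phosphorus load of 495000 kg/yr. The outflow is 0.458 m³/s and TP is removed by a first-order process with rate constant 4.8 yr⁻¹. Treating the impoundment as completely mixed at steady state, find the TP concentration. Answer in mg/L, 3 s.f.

2.22 mg/L

Outflow Q = 0.458 m³/s × 3.156e+07 s/yr = 1.445e+07 m³/yr.
Steady-state CSTR mass balance: W = Q·C + k·V·C, so C = W/(Q + kV).
Q + kV = 1.445e+07 + 4.8·4.35e+07 = 2.233e+08 m³/yr.
C = 495000/2.233e+08 = 0.002217 kg/m³ = 2.217 mg/L.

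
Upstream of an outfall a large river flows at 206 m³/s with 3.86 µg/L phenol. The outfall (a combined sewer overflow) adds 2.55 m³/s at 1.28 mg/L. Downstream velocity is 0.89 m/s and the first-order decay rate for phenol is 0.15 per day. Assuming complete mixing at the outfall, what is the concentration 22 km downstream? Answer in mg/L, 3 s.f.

0.0186 mg/L

3.86 µg/L = 0.00386 mg/L.
After complete mixing, C₀ = (2.55·1.28 + 206·0.00386) / 208.6 = 0.01946 mg/L.
Travel time t = 2.2e+04 m / 0.89 m/s = 2.472e+04 s = 0.2861 d.
C = 0.01946·exp(−0.15·0.2861) = 0.01946·0.958 = 0.01865 mg/L.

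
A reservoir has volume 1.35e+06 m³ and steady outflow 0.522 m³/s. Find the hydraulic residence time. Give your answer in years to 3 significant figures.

Q = 0.522 m³/s × 3.156e+07 s/yr = 1.647e+07 m³/yr.
Hydraulic residence time τ = V/Q = 1.35e+06/1.647e+07 = 0.08195 yr.

0.0820 yr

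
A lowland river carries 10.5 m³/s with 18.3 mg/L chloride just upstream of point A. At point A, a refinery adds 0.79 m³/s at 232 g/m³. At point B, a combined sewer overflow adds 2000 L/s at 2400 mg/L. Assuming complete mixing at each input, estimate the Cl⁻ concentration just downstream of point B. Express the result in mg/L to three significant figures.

After input A: C = (10.5·18.3 + 0.79·232) / 11.29 = 33.25 mg/L.
2000 L/s = 2 m³/s.
After input B: C = (11.29·33.25 + 2·2400) / 13.29 = 389.4 mg/L.

389 mg/L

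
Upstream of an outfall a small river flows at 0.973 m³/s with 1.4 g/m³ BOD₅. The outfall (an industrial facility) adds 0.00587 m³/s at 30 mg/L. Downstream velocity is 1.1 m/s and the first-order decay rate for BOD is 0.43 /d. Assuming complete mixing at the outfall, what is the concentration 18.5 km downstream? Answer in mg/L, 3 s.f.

After complete mixing, C₀ = (0.00587·30 + 0.973·1.4) / 0.9789 = 1.572 mg/L.
Travel time t = 1.85e+04 m / 1.1 m/s = 1.682e+04 s = 0.1947 d.
C = 1.572·exp(−0.43·0.1947) = 1.572·0.9197 = 1.445 mg/L.

1.45 mg/L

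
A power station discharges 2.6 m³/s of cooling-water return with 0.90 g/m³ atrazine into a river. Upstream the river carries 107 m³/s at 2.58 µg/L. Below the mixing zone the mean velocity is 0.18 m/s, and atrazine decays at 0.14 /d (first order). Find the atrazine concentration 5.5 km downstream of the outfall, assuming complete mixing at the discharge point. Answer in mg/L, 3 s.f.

0.0227 mg/L

2.58 µg/L = 0.00258 mg/L.
After complete mixing, C₀ = (2.6·0.9 + 107·0.00258) / 109.6 = 0.02387 mg/L.
Travel time t = 5500 m / 0.18 m/s = 3.056e+04 s = 0.3537 d.
C = 0.02387·exp(−0.14·0.3537) = 0.02387·0.9517 = 0.02272 mg/L.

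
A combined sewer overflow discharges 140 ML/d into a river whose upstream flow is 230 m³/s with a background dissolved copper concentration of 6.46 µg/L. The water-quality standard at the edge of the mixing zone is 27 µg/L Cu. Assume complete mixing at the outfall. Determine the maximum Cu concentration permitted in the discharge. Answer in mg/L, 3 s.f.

2.94 mg/L

140 ML/d = 1.62 m³/s.
6.46 µg/L = 0.00646 mg/L.
27 µg/L = 0.027 mg/L.
Mass balance: 0.027·231.6 = 1.62·Cₑ + 230·0.00646.
Cₑ = (6.254 − 1.486) / 1.62 = 2.943 mg/L.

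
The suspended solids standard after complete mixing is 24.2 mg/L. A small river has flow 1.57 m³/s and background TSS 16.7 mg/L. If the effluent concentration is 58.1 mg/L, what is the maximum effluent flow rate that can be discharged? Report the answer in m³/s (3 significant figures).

Mass balance at complete mixing: C_std·(Q_w + Q_r) = Q_w·C_e + Q_r·C_b.
Rearranging, Q_w = Q_r·(C_std − C_b)/(C_e − C_std) = 1.57·(24.2 − 16.7) / (58.1 − 24.2) = 0.3473 m³/s.

0.347 m³/s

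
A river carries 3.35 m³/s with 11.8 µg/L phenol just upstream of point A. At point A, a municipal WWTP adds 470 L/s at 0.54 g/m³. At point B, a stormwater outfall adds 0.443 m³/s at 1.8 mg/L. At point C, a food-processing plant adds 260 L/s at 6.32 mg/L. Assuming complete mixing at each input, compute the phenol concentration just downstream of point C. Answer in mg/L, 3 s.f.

0.604 mg/L

11.8 µg/L = 0.0118 mg/L.
470 L/s = 0.47 m³/s.
After input A: C = (3.35·0.0118 + 0.47·0.54) / 3.82 = 0.07679 mg/L.
After input B: C = (3.82·0.07679 + 0.443·1.8) / 4.263 = 0.2559 mg/L.
260 L/s = 0.26 m³/s.
After input C: C = (4.263·0.2559 + 0.26·6.32) / 4.523 = 0.6045 mg/L.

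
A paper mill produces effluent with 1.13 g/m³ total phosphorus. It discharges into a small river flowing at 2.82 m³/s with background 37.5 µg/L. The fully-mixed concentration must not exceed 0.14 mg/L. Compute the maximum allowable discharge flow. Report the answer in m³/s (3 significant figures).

0.292 m³/s

37.5 µg/L = 0.0375 mg/L.
Mass balance at complete mixing: C_std·(Q_w + Q_r) = Q_w·C_e + Q_r·C_b.
Rearranging, Q_w = Q_r·(C_std − C_b)/(C_e − C_std) = 2.82·(0.14 − 0.0375) / (1.13 − 0.14) = 0.292 m³/s.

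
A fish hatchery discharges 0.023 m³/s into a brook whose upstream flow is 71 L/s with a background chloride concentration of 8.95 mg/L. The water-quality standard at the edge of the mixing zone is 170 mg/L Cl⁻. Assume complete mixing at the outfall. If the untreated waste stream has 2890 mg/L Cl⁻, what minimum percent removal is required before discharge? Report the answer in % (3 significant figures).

76.9 %

71 L/s = 0.071 m³/s.
Mass balance: 170·0.094 = 0.023·Cₑ + 0.071·8.95.
Cₑ = (15.98 − 0.6355) / 0.023 = 667.2 mg/L.
Required removal = 1 − 667.2/2890 = 76.92 %.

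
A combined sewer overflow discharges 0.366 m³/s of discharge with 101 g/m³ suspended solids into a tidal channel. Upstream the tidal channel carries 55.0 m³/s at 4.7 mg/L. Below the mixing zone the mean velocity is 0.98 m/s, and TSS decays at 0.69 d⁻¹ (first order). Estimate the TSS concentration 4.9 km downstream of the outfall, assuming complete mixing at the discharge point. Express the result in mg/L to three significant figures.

After complete mixing, C₀ = (0.366·101 + 55·4.7) / 55.37 = 5.337 mg/L.
Travel time t = 4900 m / 0.98 m/s = 5000 s = 0.05787 d.
C = 5.337·exp(−0.69·0.05787) = 5.337·0.9609 = 5.128 mg/L.

5.13 mg/L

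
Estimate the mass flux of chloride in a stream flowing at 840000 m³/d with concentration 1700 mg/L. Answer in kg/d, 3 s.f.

840000 m³/d = 9.722 m³/s.
Mass flux = Q·C = 9.722 m³/s × 1700 g/m³ = 1.653e+04 g/s.
= 1.653e+04 g/s × 86.4 = 1.428e+06 kg/d.

1.43e+06 kg/d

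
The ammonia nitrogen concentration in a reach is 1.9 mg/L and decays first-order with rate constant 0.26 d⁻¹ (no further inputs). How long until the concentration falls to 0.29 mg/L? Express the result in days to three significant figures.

7.23 d

t = ln(C₀/C)/k = ln(1.9/0.29)/0.26 = 1.88/0.26 = 7.23 d.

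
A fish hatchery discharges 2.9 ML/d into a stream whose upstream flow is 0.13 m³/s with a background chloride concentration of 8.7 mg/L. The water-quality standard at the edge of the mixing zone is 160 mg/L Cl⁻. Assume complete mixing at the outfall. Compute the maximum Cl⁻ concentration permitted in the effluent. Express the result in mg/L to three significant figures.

746 mg/L

2.9 ML/d = 0.03356 m³/s.
Mass balance: 160·0.1636 = 0.03356·Cₑ + 0.13·8.7.
Cₑ = (26.17 − 1.131) / 0.03356 = 746 mg/L.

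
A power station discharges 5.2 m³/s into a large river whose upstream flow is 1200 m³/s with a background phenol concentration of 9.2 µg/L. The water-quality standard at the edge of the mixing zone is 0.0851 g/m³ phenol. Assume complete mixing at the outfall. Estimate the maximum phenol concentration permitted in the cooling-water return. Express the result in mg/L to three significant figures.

9.2 µg/L = 0.0092 mg/L.
Mass balance: 0.0851·1205 = 5.2·Cₑ + 1200·0.0092.
Cₑ = (102.6 − 11.04) / 5.2 = 17.6 mg/L.

17.6 mg/L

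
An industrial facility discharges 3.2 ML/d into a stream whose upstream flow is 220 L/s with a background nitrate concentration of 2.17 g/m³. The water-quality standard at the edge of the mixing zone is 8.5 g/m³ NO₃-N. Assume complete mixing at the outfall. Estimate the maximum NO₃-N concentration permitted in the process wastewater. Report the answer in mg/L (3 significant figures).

3.2 ML/d = 0.03704 m³/s.
220 L/s = 0.22 m³/s.
Mass balance: 8.5·0.257 = 0.03704·Cₑ + 0.22·2.17.
Cₑ = (2.185 − 0.4774) / 0.03704 = 46.1 mg/L.

46.1 mg/L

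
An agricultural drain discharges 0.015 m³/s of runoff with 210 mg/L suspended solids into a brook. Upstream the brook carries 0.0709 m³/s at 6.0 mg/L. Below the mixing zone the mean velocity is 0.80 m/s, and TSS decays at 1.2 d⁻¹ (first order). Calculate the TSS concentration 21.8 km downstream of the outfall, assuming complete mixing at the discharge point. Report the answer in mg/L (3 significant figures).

28.5 mg/L

After complete mixing, C₀ = (0.015·210 + 0.0709·6) / 0.0859 = 41.62 mg/L.
Travel time t = 2.18e+04 m / 0.80 m/s = 2.725e+04 s = 0.3154 d.
C = 41.62·exp(−1.2·0.3154) = 41.62·0.6849 = 28.51 mg/L.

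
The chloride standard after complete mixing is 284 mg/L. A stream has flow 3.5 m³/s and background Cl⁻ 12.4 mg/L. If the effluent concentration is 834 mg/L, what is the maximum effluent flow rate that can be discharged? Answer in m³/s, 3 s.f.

Mass balance at complete mixing: C_std·(Q_w + Q_r) = Q_w·C_e + Q_r·C_b.
Rearranging, Q_w = Q_r·(C_std − C_b)/(C_e − C_std) = 3.5·(284 − 12.4) / (834 − 284) = 1.728 m³/s.

1.73 m³/s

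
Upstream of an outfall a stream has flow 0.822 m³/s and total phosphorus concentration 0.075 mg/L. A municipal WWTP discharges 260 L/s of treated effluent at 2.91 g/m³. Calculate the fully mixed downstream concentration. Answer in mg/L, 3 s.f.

0.756 mg/L

260 L/s = 0.26 m³/s.
Conservation of mass across the mixing zone: C = (0.26·2.91 + 0.822·0.075) / (0.26 + 0.822) = 0.8183/1.082 = 0.7562 mg/L.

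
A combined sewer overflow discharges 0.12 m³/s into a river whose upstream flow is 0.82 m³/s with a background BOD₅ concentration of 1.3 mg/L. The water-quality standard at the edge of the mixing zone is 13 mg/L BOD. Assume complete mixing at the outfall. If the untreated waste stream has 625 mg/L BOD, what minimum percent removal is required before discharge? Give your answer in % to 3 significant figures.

85.1 %

Mass balance: 13·0.94 = 0.12·Cₑ + 0.82·1.3.
Cₑ = (12.22 − 1.066) / 0.12 = 92.95 mg/L.
Required removal = 1 − 92.95/625 = 85.13 %.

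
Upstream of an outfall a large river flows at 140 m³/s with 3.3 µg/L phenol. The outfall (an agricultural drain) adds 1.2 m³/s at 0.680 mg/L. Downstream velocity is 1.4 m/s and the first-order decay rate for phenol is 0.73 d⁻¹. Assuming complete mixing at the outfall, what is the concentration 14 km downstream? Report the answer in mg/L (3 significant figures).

3.3 µg/L = 0.0033 mg/L.
After complete mixing, C₀ = (1.2·0.68 + 140·0.0033) / 141.2 = 0.009051 mg/L.
Travel time t = 1.4e+04 m / 1.4 m/s = 1e+04 s = 0.1157 d.
C = 0.009051·exp(−0.73·0.1157) = 0.009051·0.919 = 0.008318 mg/L.

0.00832 mg/L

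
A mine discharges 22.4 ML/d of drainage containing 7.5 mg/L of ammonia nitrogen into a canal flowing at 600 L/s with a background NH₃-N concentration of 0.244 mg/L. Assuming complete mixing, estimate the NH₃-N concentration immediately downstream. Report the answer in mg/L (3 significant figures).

22.4 ML/d = 0.2593 m³/s.
600 L/s = 0.6 m³/s.
Conservation of mass across the mixing zone: C = (0.2593·7.5 + 0.6·0.244) / (0.2593 + 0.6) = 2.091/0.8593 = 2.433 mg/L.

2.43 mg/L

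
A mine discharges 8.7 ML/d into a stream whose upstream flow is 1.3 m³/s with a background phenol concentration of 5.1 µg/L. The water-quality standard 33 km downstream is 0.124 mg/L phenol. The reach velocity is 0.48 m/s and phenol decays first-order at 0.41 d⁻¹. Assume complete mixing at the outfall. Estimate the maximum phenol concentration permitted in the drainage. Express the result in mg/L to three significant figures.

8.7 ML/d = 0.1007 m³/s.
5.1 µg/L = 0.0051 mg/L.
Travel time to the compliance point: t = 3.3e+04/0.48 = 6.875e+04 s = 0.7957 d; decay factor exp(−0.41·0.7957) = 0.7216.
So the concentration just after mixing may be at most 0.124/0.7216 = 0.1718 mg/L.
Mass balance: 0.1718·1.401 = 0.1007·Cₑ + 1.3·0.0051.
Cₑ = (0.2407 − 0.00663) / 0.1007 = 2.324 mg/L.

2.32 mg/L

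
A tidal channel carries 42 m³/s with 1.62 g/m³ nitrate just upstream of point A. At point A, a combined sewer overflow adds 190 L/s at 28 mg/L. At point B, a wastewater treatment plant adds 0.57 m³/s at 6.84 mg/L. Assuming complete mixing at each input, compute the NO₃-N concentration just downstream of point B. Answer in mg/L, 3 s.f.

1.81 mg/L

190 L/s = 0.19 m³/s.
After input A: C = (42·1.62 + 0.19·28) / 42.19 = 1.739 mg/L.
After input B: C = (42.19·1.739 + 0.57·6.84) / 42.76 = 1.807 mg/L.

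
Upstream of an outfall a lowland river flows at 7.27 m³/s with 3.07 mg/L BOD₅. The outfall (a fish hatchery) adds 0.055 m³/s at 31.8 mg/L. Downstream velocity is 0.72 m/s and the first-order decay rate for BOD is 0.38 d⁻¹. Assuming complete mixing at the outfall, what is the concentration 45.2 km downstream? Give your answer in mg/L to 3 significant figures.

2.49 mg/L

After complete mixing, C₀ = (0.055·31.8 + 7.27·3.07) / 7.325 = 3.286 mg/L.
Travel time t = 4.52e+04 m / 0.72 m/s = 6.278e+04 s = 0.7266 d.
C = 3.286·exp(−0.38·0.7266) = 3.286·0.7587 = 2.493 mg/L.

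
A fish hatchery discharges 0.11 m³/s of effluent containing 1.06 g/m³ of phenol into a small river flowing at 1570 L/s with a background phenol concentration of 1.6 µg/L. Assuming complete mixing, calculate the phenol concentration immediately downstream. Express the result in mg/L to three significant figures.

1570 L/s = 1.57 m³/s.
1.6 µg/L = 0.0016 mg/L.
By mass balance at complete mixing, C = (0.11·1.06 + 1.57·0.0016) / (0.11 + 1.57) = 0.1191/1.68 = 0.0709 mg/L.

0.0709 mg/L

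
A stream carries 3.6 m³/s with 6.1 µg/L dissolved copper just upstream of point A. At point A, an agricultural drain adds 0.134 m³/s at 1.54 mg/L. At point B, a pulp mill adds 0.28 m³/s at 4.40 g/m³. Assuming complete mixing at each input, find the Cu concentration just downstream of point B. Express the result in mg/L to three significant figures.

6.1 µg/L = 0.0061 mg/L.
After input A: C = (3.6·0.0061 + 0.134·1.54) / 3.734 = 0.06115 mg/L.
After input B: C = (3.734·0.06115 + 0.28·4.4) / 4.014 = 0.3638 mg/L.

0.364 mg/L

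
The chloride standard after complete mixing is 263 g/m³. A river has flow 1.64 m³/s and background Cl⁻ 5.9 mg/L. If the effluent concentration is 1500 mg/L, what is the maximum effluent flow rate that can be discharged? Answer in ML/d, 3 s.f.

Mass balance at complete mixing: C_std·(Q_w + Q_r) = Q_w·C_e + Q_r·C_b.
Rearranging, Q_w = Q_r·(C_std − C_b)/(C_e − C_std) = 1.64·(263 − 5.9) / (1500 − 263) = 0.3409 m³/s.
= 29.45 ML/d.

29.5 ML/d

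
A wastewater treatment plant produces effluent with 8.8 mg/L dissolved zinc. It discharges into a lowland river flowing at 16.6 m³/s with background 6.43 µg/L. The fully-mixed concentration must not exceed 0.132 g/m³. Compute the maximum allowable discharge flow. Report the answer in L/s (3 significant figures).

240 L/s

6.43 µg/L = 0.00643 mg/L.
Mass balance at complete mixing: C_std·(Q_w + Q_r) = Q_w·C_e + Q_r·C_b.
Rearranging, Q_w = Q_r·(C_std − C_b)/(C_e − C_std) = 16.6·(0.132 − 0.00643) / (8.8 − 0.132) = 0.2405 m³/s.
= 240.5 L/s.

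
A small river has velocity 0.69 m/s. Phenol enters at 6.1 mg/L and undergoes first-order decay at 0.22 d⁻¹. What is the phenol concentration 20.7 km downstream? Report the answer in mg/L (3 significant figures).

Travel time t = 20.7 km / 0.69 m/s = 2.07e+04/0.69 = 3e+04 s = 0.3472 d.
First-order decay: C = 6.1·exp(−0.22·0.3472) = 6.1·0.9265 = 5.651 mg/L.

5.65 mg/L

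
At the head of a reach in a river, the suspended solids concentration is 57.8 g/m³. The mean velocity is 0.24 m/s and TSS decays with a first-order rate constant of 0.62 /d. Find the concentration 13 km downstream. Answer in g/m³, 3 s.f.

39.2 g/m³

Travel time t = 13 km / 0.24 m/s = 1.3e+04/0.24 = 5.417e+04 s = 0.6269 d.
First-order decay: C = 57.8·exp(−0.62·0.6269) = 57.8·0.6779 = 39.18 g/m³.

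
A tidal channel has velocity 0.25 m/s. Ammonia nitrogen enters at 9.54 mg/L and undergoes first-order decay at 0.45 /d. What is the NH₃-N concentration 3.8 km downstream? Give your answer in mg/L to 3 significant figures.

Travel time t = 3.8 km / 0.25 m/s = 3800/0.25 = 1.52e+04 s = 0.1759 d.
First-order decay: C = 9.54·exp(−0.45·0.1759) = 9.54·0.9239 = 8.814 mg/L.

8.81 mg/L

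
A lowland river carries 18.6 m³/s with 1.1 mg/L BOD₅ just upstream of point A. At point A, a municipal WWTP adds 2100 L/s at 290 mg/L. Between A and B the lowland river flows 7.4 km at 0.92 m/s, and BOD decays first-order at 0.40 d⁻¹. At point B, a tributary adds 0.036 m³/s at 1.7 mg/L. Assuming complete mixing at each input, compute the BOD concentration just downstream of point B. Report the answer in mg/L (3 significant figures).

2100 L/s = 2.1 m³/s.
After input A: C = (18.6·1.1 + 2.1·290) / 20.7 = 30.41 mg/L.
Over the 7.4 km reach to input B (t = 8043 s = 0.0931 d), decay gives C = 30.41·exp(−0.40·0.0931) = 29.3 mg/L.
After input B: C = (20.7·29.3 + 0.036·1.7) / 20.74 = 29.25 mg/L.

29.2 mg/L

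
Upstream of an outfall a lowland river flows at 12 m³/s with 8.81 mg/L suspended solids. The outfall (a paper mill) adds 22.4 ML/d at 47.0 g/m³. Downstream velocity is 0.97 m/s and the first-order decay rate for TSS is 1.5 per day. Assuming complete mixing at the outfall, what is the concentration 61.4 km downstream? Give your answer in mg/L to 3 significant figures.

3.20 mg/L

22.4 ML/d = 0.2593 m³/s.
After complete mixing, C₀ = (0.2593·47 + 12·8.81) / 12.26 = 9.618 mg/L.
Travel time t = 6.14e+04 m / 0.97 m/s = 6.33e+04 s = 0.7326 d.
C = 9.618·exp(−1.5·0.7326) = 9.618·0.3332 = 3.205 mg/L.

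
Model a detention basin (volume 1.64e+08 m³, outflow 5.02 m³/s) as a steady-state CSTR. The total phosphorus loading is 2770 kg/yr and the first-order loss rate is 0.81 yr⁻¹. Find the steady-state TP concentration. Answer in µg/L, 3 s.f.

Outflow Q = 5.02 m³/s × 3.156e+07 s/yr = 1.584e+08 m³/yr.
Steady-state CSTR mass balance: W = Q·C + k·V·C, so C = W/(Q + kV).
Q + kV = 1.584e+08 + 0.81·1.64e+08 = 2.913e+08 m³/yr.
C = 2770/2.913e+08 = 9.51e-06 kg/m³ = 0.00951 mg/L = 9.51 µg/L.

9.51 µg/L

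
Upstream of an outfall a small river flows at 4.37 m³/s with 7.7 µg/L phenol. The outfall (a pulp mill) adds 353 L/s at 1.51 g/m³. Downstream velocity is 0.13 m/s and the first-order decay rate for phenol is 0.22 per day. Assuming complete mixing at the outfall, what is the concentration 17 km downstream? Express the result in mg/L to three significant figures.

0.0860 mg/L

353 L/s = 0.353 m³/s.
7.7 µg/L = 0.0077 mg/L.
After complete mixing, C₀ = (0.353·1.51 + 4.37·0.0077) / 4.723 = 0.12 mg/L.
Travel time t = 1.7e+04 m / 0.13 m/s = 1.308e+05 s = 1.514 d.
C = 0.12·exp(−0.22·1.514) = 0.12·0.7168 = 0.086 mg/L.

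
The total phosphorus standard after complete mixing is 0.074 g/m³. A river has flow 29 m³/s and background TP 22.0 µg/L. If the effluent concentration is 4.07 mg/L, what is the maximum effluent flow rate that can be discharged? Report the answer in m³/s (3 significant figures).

0.377 m³/s

22.0 µg/L = 0.022 mg/L.
Mass balance at complete mixing: C_std·(Q_w + Q_r) = Q_w·C_e + Q_r·C_b.
Rearranging, Q_w = Q_r·(C_std − C_b)/(C_e − C_std) = 29·(0.074 − 0.022) / (4.07 − 0.074) = 0.3774 m³/s.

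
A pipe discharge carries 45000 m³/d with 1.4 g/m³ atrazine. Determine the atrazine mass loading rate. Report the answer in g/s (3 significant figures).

0.729 g/s

45000 m³/d = 0.5208 m³/s.
Mass flux = Q·C = 0.5208 m³/s × 1.4 g/m³ = 0.7292 g/s.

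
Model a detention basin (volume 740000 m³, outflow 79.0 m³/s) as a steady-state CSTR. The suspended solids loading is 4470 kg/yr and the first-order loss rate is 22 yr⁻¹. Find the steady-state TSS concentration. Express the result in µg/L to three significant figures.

Outflow Q = 79.0 m³/s × 3.156e+07 s/yr = 2.493e+09 m³/yr.
Steady-state CSTR mass balance: W = Q·C + k·V·C, so C = W/(Q + kV).
Q + kV = 2.493e+09 + 22·740000 = 2.509e+09 m³/yr.
C = 4470/2.509e+09 = 1.781e-06 kg/m³ = 0.001781 mg/L = 1.781 µg/L.

1.78 µg/L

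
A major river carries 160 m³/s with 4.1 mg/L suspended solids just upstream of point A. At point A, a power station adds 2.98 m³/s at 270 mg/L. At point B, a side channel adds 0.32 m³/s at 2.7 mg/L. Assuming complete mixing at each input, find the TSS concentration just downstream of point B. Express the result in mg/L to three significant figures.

After input A: C = (160·4.1 + 2.98·270) / 163 = 8.962 mg/L.
After input B: C = (163·8.962 + 0.32·2.7) / 163.3 = 8.95 mg/L.

8.95 mg/L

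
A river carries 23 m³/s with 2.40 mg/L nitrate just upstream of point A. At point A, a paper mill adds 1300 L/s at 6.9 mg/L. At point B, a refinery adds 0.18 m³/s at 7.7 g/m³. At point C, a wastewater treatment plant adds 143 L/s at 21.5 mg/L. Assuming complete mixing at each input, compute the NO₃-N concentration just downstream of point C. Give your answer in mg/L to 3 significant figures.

2.79 mg/L

1300 L/s = 1.3 m³/s.
After input A: C = (23·2.4 + 1.3·6.9) / 24.3 = 2.641 mg/L.
After input B: C = (24.3·2.641 + 0.18·7.7) / 24.48 = 2.678 mg/L.
143 L/s = 0.143 m³/s.
After input C: C = (24.48·2.678 + 0.143·21.5) / 24.62 = 2.787 mg/L.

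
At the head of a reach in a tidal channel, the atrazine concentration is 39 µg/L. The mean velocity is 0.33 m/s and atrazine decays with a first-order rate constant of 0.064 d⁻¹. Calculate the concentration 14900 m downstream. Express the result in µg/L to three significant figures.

Travel time t = 14900 m / 0.33 m/s = 1.49e+04/0.33 = 4.515e+04 s = 0.5226 d.
First-order decay: C = 39·exp(−0.064·0.5226) = 39·0.9671 = 37.72 µg/L.

37.7 µg/L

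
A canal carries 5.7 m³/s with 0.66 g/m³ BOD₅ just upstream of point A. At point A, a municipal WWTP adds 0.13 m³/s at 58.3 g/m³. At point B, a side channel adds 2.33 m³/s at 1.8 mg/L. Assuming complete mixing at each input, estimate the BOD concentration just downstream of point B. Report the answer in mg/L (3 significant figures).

After input A: C = (5.7·0.66 + 0.13·58.3) / 5.83 = 1.945 mg/L.
After input B: C = (5.83·1.945 + 2.33·1.8) / 8.16 = 1.904 mg/L.

1.90 mg/L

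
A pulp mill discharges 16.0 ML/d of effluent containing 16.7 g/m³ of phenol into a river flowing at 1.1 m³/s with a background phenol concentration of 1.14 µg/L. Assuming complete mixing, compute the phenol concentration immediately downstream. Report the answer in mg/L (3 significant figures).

2.41 mg/L

16.0 ML/d = 0.1852 m³/s.
1.14 µg/L = 0.00114 mg/L.
Conservation of mass across the mixing zone: C = (0.1852·16.7 + 1.1·0.00114) / (0.1852 + 1.1) = 3.094/1.285 = 2.407 mg/L.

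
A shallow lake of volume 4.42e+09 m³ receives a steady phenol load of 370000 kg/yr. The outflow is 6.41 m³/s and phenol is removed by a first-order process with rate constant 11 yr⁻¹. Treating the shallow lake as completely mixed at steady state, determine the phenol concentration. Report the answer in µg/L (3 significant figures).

7.58 µg/L

Outflow Q = 6.41 m³/s × 3.156e+07 s/yr = 2.023e+08 m³/yr.
Steady-state CSTR mass balance: W = Q·C + k·V·C, so C = W/(Q + kV).
Q + kV = 2.023e+08 + 11·4.42e+09 = 4.882e+10 m³/yr.
C = 370000/4.882e+10 = 7.579e-06 kg/m³ = 0.007579 mg/L = 7.579 µg/L.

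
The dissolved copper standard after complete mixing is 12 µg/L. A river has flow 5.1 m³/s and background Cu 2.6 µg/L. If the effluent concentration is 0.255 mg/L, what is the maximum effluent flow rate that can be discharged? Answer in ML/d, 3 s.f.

17.0 ML/d

2.6 µg/L = 0.0026 mg/L.
12 µg/L = 0.012 mg/L.
Mass balance at complete mixing: C_std·(Q_w + Q_r) = Q_w·C_e + Q_r·C_b.
Rearranging, Q_w = Q_r·(C_std − C_b)/(C_e − C_std) = 5.1·(0.012 − 0.0026) / (0.255 − 0.012) = 0.1973 m³/s.
= 17.05 ML/d.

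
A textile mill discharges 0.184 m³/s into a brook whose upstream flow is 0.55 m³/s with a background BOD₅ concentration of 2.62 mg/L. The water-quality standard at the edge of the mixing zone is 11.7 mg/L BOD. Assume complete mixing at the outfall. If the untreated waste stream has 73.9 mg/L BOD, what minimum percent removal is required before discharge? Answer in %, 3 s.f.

47.4 %

Mass balance: 11.7·0.734 = 0.184·Cₑ + 0.55·2.62.
Cₑ = (8.588 − 1.441) / 0.184 = 38.84 mg/L.
Required removal = 1 − 38.84/73.9 = 47.44 %.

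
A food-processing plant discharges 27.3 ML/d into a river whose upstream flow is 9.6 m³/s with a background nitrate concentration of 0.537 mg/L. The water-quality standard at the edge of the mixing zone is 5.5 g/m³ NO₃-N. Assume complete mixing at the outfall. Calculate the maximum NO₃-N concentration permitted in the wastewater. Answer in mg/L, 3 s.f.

156 mg/L

27.3 ML/d = 0.316 m³/s.
Mass balance: 5.5·9.916 = 0.316·Cₑ + 9.6·0.537.
Cₑ = (54.54 − 5.155) / 0.316 = 156.3 mg/L.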